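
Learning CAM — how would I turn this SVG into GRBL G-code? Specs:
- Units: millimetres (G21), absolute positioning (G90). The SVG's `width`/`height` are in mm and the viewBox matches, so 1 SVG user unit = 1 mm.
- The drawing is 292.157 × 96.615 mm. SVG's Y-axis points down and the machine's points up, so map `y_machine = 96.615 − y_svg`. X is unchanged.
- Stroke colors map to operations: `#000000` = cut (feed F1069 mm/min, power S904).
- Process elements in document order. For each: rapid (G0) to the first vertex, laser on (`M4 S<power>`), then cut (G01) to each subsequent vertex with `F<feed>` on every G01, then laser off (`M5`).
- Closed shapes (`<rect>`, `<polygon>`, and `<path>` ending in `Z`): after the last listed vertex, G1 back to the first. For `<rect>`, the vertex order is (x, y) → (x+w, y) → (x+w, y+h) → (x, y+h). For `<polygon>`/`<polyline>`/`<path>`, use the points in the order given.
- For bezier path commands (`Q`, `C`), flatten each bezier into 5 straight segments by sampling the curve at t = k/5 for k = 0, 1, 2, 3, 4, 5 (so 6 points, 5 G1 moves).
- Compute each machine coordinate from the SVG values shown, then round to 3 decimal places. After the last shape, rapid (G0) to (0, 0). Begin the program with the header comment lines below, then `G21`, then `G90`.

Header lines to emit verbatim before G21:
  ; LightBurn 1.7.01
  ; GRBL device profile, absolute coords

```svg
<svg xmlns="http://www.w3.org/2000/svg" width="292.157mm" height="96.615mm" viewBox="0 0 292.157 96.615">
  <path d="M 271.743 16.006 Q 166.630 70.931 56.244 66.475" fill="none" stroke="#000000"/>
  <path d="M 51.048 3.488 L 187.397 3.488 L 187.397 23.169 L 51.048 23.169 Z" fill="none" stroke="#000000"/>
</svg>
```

; LightBurn 1.7.01
; GRBL device profile, absolute coords
G21
G90
G0 X271.743 Y80.609
M4 S904
G01 X229.487 Y61.014 F1069
G01 X186.809 Y46.170 F1069
G01 X143.709 Y36.076 F1069
G01 X100.187 Y30.733 F1069
G01 X56.244 Y30.140 F1069
M5
G0 X51.048 Y93.127
M4 S904
G01 X187.397 Y93.127 F1069
G01 X187.397 Y73.446 F1069
G01 X51.048 Y73.446 F1069
G01 X51.048 Y93.127 F1069
M5
G0 X0.000 Y0.000

viewBox `0 0 292.157 96.615` with mm width/height → 1 unit = 1 mm. Flip: y_m = 96.615 − y_svg.

**Shape 1** — `<path>` quadratic bezier, stroke `#000000` → cut (S904, F1069). Control points (SVG): P0=(271.743,16.006), P1=(166.630,70.931), P2=(56.244,66.475); sampled at t=k/5. Machine vertices: (271.743,80.609) → (229.487,61.014) → (186.809,46.170) → (143.709,36.076) → (100.187,30.733) → (56.244,30.140). Open path.

**Shape 2** — `<path>` rectangle, stroke `#000000` → cut (S904, F1069). Machine vertices: (51.048,93.127) → (187.397,93.127) → (187.397,73.446) → (51.048,73.446) → (51.048,93.127). Closed: final G1 returns to the first vertex.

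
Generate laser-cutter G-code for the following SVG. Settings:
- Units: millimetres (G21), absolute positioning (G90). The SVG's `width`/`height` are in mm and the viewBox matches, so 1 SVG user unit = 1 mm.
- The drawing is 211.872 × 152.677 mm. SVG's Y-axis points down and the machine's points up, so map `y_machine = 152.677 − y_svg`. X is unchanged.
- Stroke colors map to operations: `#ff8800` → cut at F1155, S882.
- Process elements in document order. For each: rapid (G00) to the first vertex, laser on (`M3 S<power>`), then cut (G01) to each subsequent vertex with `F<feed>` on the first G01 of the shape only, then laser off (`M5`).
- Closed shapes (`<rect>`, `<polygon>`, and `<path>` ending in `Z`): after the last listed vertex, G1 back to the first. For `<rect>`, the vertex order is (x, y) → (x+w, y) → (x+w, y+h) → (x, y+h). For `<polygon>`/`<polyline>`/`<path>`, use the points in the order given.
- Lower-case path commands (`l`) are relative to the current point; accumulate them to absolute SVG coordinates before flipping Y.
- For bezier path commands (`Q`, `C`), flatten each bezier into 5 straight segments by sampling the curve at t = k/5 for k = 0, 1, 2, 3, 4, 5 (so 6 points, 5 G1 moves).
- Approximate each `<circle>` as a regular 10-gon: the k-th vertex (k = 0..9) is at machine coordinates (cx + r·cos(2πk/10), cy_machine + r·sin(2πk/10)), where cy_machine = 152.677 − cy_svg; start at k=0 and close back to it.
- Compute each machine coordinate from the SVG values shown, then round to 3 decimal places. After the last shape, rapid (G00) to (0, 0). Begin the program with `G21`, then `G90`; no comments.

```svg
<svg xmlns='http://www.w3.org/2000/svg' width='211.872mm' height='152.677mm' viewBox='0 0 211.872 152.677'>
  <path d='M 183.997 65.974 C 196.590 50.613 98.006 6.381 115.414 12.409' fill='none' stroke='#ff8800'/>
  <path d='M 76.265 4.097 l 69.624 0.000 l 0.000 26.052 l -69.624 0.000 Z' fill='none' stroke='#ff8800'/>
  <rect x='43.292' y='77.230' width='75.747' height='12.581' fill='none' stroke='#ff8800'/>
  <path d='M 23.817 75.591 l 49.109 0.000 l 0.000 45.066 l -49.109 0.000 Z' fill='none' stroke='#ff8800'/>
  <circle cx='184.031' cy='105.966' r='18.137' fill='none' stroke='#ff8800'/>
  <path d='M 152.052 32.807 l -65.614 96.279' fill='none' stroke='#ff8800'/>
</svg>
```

1 u = 1 mm; y_m = 152.677 − y.

[1] `<path>` cubic bezier, #ff8800→cut S882 F1155: (183.997,86.703) → (180.029,98.751) → (160.282,113.930) → (135.662,128.441) → (117.071,138.487) → (115.414,140.268)

[2] `<path>` rectangle, #ff8800→cut S882 F1155: (76.265,148.580) → (145.889,148.580) → (145.889,122.528) → (76.265,122.528) → (76.265,148.580) (closed)

[3] `<rect>` rectangle, #ff8800→cut S882 F1155: (43.292,75.447) → (119.039,75.447) → (119.039,62.866) → (43.292,62.866) → (43.292,75.447) (closed)

[4] `<path>` rectangle, #ff8800→cut S882 F1155: (23.817,77.086) → (72.926,77.086) → (72.926,32.020) → (23.817,32.020) → (23.817,77.086) (closed)

[5] `<circle>` circle, #ff8800→cut S882 F1155: (202.168,46.711) → (198.704,57.372) → (189.636,63.960) → (178.426,63.960) → (169.358,57.372) → (165.894,46.711) → (169.358,36.050) → (178.426,29.462) → (189.636,29.462) → (198.704,36.050) → (202.168,46.711) (closed)

[6] `<path>` line segment, #ff8800→cut S882 F1155: (152.052,119.870) → (86.438,23.591)

G21
G90
G00 X183.997 Y86.703
M3 S882
G01 X180.029 Y98.751 F1155
G01 X160.282 Y113.930
G01 X135.662 Y128.441
G01 X117.071 Y138.487
G01 X115.414 Y140.268
M5
G00 X76.265 Y148.580
M3 S882
G01 X145.889 Y148.580 F1155
G01 X145.889 Y122.528
G01 X76.265 Y122.528
G01 X76.265 Y148.580
M5
G00 X43.292 Y75.447
M3 S882
G01 X119.039 Y75.447 F1155
G01 X119.039 Y62.866
G01 X43.292 Y62.866
G01 X43.292 Y75.447
M5
G00 X23.817 Y77.086
M3 S882
G01 X72.926 Y77.086 F1155
G01 X72.926 Y32.020
G01 X23.817 Y32.020
G01 X23.817 Y77.086
M5
G00 X202.168 Y46.711
M3 S882
G01 X198.704 Y57.372 F1155
G01 X189.636 Y63.960
G01 X178.426 Y63.960
G01 X169.358 Y57.372
G01 X165.894 Y46.711
G01 X169.358 Y36.050
G01 X178.426 Y29.462
G01 X189.636 Y29.462
G01 X198.704 Y36.050
G01 X202.168 Y46.711
M5
G00 X152.052 Y119.870
M3 S882
G01 X86.438 Y23.591 F1155
M5
G00 X0.000 Y0.000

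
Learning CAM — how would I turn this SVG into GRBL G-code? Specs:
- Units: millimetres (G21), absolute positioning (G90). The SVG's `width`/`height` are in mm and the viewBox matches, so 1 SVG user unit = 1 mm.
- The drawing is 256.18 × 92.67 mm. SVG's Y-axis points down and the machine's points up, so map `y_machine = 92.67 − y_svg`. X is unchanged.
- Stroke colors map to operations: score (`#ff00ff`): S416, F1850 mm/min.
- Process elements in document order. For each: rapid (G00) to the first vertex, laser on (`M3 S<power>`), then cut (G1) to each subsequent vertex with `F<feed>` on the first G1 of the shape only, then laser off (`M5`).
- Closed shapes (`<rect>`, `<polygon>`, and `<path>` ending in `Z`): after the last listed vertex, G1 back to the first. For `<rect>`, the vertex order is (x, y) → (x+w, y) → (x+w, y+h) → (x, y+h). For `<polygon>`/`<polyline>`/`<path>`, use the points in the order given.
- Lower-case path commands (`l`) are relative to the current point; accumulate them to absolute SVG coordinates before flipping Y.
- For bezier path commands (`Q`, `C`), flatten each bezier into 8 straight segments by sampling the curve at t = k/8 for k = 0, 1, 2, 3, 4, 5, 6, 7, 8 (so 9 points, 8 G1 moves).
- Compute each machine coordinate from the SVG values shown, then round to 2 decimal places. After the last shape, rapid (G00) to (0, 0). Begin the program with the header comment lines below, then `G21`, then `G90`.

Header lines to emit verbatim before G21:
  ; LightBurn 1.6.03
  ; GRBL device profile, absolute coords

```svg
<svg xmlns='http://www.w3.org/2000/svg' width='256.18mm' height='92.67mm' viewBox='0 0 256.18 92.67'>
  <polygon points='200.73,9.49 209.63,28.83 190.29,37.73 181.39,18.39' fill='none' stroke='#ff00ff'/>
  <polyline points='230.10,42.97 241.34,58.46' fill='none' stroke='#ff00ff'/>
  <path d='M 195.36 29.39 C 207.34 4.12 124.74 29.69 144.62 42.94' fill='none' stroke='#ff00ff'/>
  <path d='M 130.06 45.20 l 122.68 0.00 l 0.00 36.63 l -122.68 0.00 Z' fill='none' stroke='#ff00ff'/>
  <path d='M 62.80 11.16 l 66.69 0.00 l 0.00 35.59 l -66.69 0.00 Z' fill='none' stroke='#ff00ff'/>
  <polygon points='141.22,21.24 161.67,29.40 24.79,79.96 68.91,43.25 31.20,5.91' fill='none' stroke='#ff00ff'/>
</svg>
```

Since the viewBox matches the mm dimensions, user units are millimetres directly. The only transform is the Y-flip y_m = 92.67 − y_svg.

Shape 1 is a regular polygon drawn with `<polygon>`. Its stroke #ff00ff means score at S416, F1850. After flipping Y the toolpath is (200.73,83.18) → (209.63,63.84) → (190.29,54.94) → (181.39,74.28) → (200.73,83.18), returning to the start.

Shape 2 is a line segment drawn with `<polyline>`. Its stroke #ff00ff means score at S416, F1850. After flipping Y the toolpath is (230.10,49.70) → (241.34,34.21).

Shape 3 is a cubic bezier drawn with `<path>`. Its stroke #ff00ff means score at S416, F1850. After flipping Y the toolpath is (195.36,63.28) → (195.80,70.50) → (189.69,73.69) → (179.33,73.59) → (167.03,70.95) → (155.10,66.50) → (145.85,60.99) → (141.58,55.15) → (144.62,49.73).

Shape 4 is a rectangle drawn with `<path>`. Its stroke #ff00ff means score at S416, F1850. After flipping Y the toolpath is (130.06,47.47) → (252.74,47.47) → (252.74,10.84) → (130.06,10.84) → (130.06,47.47), returning to the start.

Shape 5 is a rectangle drawn with `<path>`. Its stroke #ff00ff means score at S416, F1850. After flipping Y the toolpath is (62.80,81.51) → (129.49,81.51) → (129.49,45.92) → (62.80,45.92) → (62.80,81.51), returning to the start.

Shape 6 is a closed polygon drawn with `<polygon>`. Its stroke #ff00ff means score at S416, F1850. After flipping Y the toolpath is (141.22,71.43) → (161.67,63.27) → (24.79,12.71) → (68.91,49.42) → (31.20,86.76) → (141.22,71.43), returning to the start.

; LightBurn 1.6.03
; GRBL device profile, absolute coords
G21
G90
G00 X200.73 Y83.18
M3 S416
G1 X209.63 Y63.84 F1850
G1 X190.29 Y54.94
G1 X181.39 Y74.28
G1 X200.73 Y83.18
M5
G00 X230.10 Y49.70
M3 S416
G1 X241.34 Y34.21 F1850
M5
G00 X195.36 Y63.28
M3 S416
G1 X195.80 Y70.50 F1850
G1 X189.69 Y73.69
G1 X179.33 Y73.59
G1 X167.03 Y70.95
G1 X155.10 Y66.50
G1 X145.85 Y60.99
G1 X141.58 Y55.15
G1 X144.62 Y49.73
M5
G00 X130.06 Y47.47
M3 S416
G1 X252.74 Y47.47 F1850
G1 X252.74 Y10.84
G1 X130.06 Y10.84
G1 X130.06 Y47.47
M5
G00 X62.80 Y81.51
M3 S416
G1 X129.49 Y81.51 F1850
G1 X129.49 Y45.92
G1 X62.80 Y45.92
G1 X62.80 Y81.51
M5
G00 X141.22 Y71.43
M3 S416
G1 X161.67 Y63.27 F1850
G1 X24.79 Y12.71
G1 X68.91 Y49.42
G1 X31.20 Y86.76
G1 X141.22 Y71.43
M5
G00 X0.00 Y0.00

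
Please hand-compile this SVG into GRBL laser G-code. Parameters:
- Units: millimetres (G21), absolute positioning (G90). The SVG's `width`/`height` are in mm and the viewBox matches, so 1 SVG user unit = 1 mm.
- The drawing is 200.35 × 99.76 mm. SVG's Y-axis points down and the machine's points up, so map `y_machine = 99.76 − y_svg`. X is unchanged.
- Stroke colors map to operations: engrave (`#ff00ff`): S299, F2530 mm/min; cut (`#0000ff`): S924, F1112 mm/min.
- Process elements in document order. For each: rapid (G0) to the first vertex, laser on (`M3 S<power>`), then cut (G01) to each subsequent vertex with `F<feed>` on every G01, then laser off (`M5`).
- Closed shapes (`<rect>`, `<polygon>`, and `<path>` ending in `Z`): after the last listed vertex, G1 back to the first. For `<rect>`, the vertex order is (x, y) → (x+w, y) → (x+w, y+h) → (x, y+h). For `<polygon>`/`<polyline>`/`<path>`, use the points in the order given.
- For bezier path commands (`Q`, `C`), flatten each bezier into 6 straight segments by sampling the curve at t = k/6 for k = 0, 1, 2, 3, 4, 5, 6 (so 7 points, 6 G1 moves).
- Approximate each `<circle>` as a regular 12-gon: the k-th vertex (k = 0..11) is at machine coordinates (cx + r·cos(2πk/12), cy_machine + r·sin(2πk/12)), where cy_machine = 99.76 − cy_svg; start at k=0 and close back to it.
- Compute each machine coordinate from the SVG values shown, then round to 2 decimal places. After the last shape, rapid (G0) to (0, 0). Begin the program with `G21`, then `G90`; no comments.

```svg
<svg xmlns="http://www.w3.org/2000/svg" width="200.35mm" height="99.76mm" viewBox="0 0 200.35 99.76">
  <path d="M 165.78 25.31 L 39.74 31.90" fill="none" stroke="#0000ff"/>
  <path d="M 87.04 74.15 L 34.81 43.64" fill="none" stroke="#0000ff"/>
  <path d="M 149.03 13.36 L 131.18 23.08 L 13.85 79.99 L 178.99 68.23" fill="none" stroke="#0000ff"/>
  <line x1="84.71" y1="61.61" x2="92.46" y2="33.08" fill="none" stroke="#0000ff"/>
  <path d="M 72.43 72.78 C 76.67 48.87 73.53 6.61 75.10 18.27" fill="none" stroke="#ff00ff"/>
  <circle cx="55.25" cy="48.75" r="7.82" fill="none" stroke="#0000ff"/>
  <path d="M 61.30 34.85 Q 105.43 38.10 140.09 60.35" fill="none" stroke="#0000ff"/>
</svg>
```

G21
G90
G0 X165.78 Y74.45
M3 S924
G01 X39.74 Y67.86 F1112
M5
G0 X87.04 Y25.61
M3 S924
G01 X34.81 Y56.12 F1112
M5
G0 X149.03 Y86.40
M3 S924
G01 X131.18 Y76.68 F1112
G01 X13.85 Y19.77 F1112
G01 X178.99 Y31.53 F1112
M5
G0 X84.71 Y38.15
M3 S924
G01 X92.46 Y66.68 F1112
M5
G0 X72.43 Y26.98
M3 S299
G01 X73.99 Y40.13 F2530
G01 X74.66 Y54.33 F2530
G01 X74.77 Y67.57 F2530
G01 X74.65 Y77.85 F2530
G01 X74.65 Y83.16 F2530
G01 X75.10 Y81.49 F2530
M5
G0 X63.07 Y51.01
M3 S924
G01 X62.02 Y54.92 F1112
G01 X59.16 Y57.78 F1112
G01 X55.25 Y58.83 F1112
G01 X51.34 Y57.78 F1112
G01 X48.48 Y54.92 F1112
G01 X47.43 Y51.01 F1112
G01 X48.48 Y47.10 F1112
G01 X51.34 Y44.24 F1112
G01 X55.25 Y43.19 F1112
G01 X59.16 Y44.24 F1112
G01 X62.02 Y47.10 F1112
G01 X63.07 Y51.01 F1112
M5
G0 X61.30 Y64.91
M3 S924
G01 X75.75 Y63.30 F1112
G01 X89.67 Y60.63 F1112
G01 X103.06 Y56.91 F1112
G01 X115.93 Y52.13 F1112
G01 X128.27 Y46.30 F1112
G01 X140.09 Y39.41 F1112
M5
G0 X0.00 Y0.00

Since the viewBox matches the mm dimensions, user units are millimetres directly. The only transform is the Y-flip y_m = 99.76 − y_svg.

Shape 1 is a line segment drawn with `<path>`. Its stroke #0000ff means cut at S924, F1112. After flipping Y the toolpath is (165.78,74.45) → (39.74,67.86).

Shape 2 is a line segment drawn with `<path>`. Its stroke #0000ff means cut at S924, F1112. After flipping Y the toolpath is (87.04,25.61) → (34.81,56.12).

Shape 3 is a open polyline drawn with `<path>`. Its stroke #0000ff means cut at S924, F1112. After flipping Y the toolpath is (149.03,86.40) → (131.18,76.68) → (13.85,19.77) → (178.99,31.53).

Shape 4 is a line segment drawn with `<line>`. Its stroke #0000ff means cut at S924, F1112. After flipping Y the toolpath is (84.71,38.15) → (92.46,66.68).

Shape 5 is a cubic bezier drawn with `<path>`. Its stroke #ff00ff means engrave at S299, F2530. After flipping Y the toolpath is (72.43,26.98) → (73.99,40.13) → (74.66,54.33) → (74.77,67.57) → (74.65,77.85) → (74.65,83.16) → (75.10,81.49).

Shape 6 is a circle drawn with `<circle>`. Its stroke #0000ff means cut at S924, F1112. After flipping Y the toolpath is (63.07,51.01) → (62.02,54.92) → (59.16,57.78) → (55.25,58.83) → (51.34,57.78) → (48.48,54.92) → (47.43,51.01) → (48.48,47.10) → (51.34,44.24) → (55.25,43.19) → (59.16,44.24) → (62.02,47.10) → (63.07,51.01), returning to the start.

Shape 7 is a quadratic bezier drawn with `<path>`. Its stroke #0000ff means cut at S924, F1112. After flipping Y the toolpath is (61.30,64.91) → (75.75,63.30) → (89.67,60.63) → (103.06,56.91) → (115.93,52.13) → (128.27,46.30) → (140.09,39.41).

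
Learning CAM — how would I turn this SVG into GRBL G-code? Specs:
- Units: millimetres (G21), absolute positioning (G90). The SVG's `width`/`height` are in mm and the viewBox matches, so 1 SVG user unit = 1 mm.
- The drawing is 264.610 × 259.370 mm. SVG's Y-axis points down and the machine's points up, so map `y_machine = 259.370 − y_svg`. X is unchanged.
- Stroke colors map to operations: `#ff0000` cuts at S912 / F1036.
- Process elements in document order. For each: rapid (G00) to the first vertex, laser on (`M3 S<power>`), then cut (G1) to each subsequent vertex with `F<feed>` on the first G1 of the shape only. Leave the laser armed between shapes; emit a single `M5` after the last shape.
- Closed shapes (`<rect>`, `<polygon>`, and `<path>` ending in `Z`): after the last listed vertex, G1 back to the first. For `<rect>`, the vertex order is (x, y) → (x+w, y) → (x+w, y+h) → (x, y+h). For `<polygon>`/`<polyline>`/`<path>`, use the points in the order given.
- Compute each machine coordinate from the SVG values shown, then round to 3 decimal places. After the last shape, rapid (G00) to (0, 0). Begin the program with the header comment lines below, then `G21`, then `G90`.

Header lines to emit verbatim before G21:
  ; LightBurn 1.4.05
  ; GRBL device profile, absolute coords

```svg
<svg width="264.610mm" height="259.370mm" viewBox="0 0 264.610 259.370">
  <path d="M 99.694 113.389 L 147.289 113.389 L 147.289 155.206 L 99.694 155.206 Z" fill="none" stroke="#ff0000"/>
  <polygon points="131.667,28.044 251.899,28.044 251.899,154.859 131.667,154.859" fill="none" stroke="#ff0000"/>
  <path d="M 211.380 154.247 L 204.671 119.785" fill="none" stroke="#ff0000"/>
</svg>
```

; LightBurn 1.4.05
; GRBL device profile, absolute coords
G21
G90
G00 X99.694 Y145.981
M3 S912
G1 X147.289 Y145.981 F1036
G1 X147.289 Y104.164
G1 X99.694 Y104.164
G1 X99.694 Y145.981
G00 X131.667 Y231.326
M3 S912
G1 X251.899 Y231.326 F1036
G1 X251.899 Y104.511
G1 X131.667 Y104.511
G1 X131.667 Y231.326
G00 X211.380 Y105.123
M3 S912
G1 X204.671 Y139.585 F1036
M5
G00 X0.000 Y0.000

1 u = 1 mm; y_m = 259.370 − y.

[1] `<path>` rectangle, #ff0000→cut S912 F1036: (99.694,145.981) → (147.289,145.981) → (147.289,104.164) → (99.694,104.164) → (99.694,145.981) (closed)

[2] `<polygon>` rectangle, #ff0000→cut S912 F1036: (131.667,231.326) → (251.899,231.326) → (251.899,104.511) → (131.667,104.511) → (131.667,231.326) (closed)

[3] `<path>` line segment, #ff0000→cut S912 F1036: (211.380,105.123) → (204.671,139.585)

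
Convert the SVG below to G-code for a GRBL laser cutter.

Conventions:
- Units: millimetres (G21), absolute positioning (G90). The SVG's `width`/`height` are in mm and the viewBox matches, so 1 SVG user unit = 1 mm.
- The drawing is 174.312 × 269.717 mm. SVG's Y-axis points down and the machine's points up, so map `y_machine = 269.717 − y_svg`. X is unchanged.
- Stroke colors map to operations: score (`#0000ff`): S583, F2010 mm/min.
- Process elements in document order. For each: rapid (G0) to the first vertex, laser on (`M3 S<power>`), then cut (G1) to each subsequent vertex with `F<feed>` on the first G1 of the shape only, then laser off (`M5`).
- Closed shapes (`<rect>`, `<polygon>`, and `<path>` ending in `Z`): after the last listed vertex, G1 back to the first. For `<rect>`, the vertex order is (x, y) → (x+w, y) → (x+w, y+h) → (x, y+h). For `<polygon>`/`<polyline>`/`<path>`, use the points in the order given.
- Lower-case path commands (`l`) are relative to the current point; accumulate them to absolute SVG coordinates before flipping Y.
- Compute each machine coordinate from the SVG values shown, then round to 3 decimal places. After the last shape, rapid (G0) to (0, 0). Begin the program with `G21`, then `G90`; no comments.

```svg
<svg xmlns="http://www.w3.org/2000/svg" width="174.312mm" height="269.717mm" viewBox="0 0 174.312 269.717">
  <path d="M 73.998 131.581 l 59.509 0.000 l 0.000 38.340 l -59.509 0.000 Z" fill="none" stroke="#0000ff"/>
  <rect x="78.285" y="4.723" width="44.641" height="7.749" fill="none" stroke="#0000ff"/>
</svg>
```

1 u = 1 mm; y_m = 269.717 − y.

[1] `<path>` rectangle, #0000ff→score S583 F2010: (73.998,138.136) → (133.507,138.136) → (133.507,99.796) → (73.998,99.796) → (73.998,138.136) (closed)

[2] `<rect>` rectangle, #0000ff→score S583 F2010: (78.285,264.994) → (122.926,264.994) → (122.926,257.245) → (78.285,257.245) → (78.285,264.994) (closed)

G21
G90
G0 X73.998 Y138.136
M3 S583
G1 X133.507 Y138.136 F2010
G1 X133.507 Y99.796
G1 X73.998 Y99.796
G1 X73.998 Y138.136
M5
G0 X78.285 Y264.994
M3 S583
G1 X122.926 Y264.994 F2010
G1 X122.926 Y257.245
G1 X78.285 Y257.245
G1 X78.285 Y264.994
M5
G0 X0.000 Y0.000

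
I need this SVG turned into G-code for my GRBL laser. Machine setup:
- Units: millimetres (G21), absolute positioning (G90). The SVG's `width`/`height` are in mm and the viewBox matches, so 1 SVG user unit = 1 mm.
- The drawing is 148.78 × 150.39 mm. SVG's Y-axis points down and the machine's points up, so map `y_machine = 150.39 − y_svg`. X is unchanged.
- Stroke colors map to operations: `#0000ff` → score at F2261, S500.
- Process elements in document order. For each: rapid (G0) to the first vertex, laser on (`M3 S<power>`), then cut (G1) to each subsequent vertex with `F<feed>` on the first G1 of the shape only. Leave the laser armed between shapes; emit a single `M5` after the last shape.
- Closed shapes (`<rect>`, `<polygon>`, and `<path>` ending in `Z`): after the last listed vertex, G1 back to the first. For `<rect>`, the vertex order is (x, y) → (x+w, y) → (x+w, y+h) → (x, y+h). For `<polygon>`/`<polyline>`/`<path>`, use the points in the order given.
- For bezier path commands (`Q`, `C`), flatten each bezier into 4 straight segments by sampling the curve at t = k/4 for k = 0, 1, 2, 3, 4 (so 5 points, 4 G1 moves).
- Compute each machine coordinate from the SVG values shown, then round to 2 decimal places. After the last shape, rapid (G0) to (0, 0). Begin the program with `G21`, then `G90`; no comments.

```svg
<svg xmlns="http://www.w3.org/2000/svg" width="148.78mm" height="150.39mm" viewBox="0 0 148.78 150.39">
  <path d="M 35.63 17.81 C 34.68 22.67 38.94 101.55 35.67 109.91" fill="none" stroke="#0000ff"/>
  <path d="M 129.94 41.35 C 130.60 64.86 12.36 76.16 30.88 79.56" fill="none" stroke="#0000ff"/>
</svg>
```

G21
G90
G0 X35.63 Y132.58
M3 S500
G1 X35.70 Y117.31 F2261
G1 X36.52 Y87.84
G1 X36.91 Y57.71
G1 X35.67 Y40.48
G0 X129.94 Y109.04
M3 S500
G1 X112.14 Y93.63 F2261
G1 X73.71 Y82.39
G1 X38.64 Y74.93
G1 X30.88 Y70.83
M5
G0 X0.00 Y0.00

viewBox `0 0 148.78 150.39` with mm width/height → 1 unit = 1 mm. Flip: y_m = 150.39 − y_svg.

**Shape 1** — `<path>` cubic bezier, stroke `#0000ff` → score (S500, F2261). Control points (SVG): P0=(35.63,17.81), P1=(34.68,22.67), P2=(38.94,101.55), P3=(35.67,109.91); sampled at t=k/4. Machine vertices: (35.63,132.58) → (35.70,117.31) → (36.52,87.84) → (36.91,57.71) → (35.67,40.48). Open path.

**Shape 2** — `<path>` cubic bezier, stroke `#0000ff` → score (S500, F2261). Control points (SVG): P0=(129.94,41.35), P1=(130.60,64.86), P2=(12.36,76.16), P3=(30.88,79.56); sampled at t=k/4. Machine vertices: (129.94,109.04) → (112.14,93.63) → (73.71,82.39) → (38.64,74.93) → (30.88,70.83). Open path.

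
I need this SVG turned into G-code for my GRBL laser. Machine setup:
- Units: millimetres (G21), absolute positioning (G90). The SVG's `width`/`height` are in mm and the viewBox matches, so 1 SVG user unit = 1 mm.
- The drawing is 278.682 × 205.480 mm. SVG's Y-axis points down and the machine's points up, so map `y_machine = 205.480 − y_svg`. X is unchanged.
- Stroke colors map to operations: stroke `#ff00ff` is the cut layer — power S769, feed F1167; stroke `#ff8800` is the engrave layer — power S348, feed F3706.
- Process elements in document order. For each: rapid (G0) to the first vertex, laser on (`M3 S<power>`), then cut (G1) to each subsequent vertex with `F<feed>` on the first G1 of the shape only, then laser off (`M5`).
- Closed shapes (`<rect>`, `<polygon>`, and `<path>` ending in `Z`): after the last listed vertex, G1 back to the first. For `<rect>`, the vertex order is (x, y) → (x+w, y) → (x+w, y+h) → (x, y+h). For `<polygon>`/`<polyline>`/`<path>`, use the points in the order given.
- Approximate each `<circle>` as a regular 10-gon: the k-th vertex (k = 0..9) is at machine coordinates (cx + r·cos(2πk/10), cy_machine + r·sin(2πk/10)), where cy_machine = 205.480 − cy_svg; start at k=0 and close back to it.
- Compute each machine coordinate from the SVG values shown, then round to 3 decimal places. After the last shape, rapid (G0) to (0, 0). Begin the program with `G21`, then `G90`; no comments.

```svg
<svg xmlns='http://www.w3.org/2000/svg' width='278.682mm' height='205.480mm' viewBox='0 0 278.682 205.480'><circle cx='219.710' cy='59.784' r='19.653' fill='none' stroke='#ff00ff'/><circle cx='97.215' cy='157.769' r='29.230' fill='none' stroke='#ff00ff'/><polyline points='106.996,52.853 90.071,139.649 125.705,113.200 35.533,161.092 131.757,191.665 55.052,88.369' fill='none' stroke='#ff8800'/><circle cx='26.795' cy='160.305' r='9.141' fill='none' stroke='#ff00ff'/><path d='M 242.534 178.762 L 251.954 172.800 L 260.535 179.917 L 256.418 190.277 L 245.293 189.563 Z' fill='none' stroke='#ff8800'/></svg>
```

1 u = 1 mm; y_m = 205.480 − y.

[1] `<circle>` circle, #ff00ff→cut S769 F1167: (239.363,145.696) → (235.610,157.248) → (225.783,164.387) → (213.637,164.387) → (203.810,157.248) → (200.057,145.696) → (203.810,134.144) → (213.637,127.005) → (225.783,127.005) → (235.610,134.144) → (239.363,145.696) (closed)

[2] `<circle>` circle, #ff00ff→cut S769 F1167: (126.445,47.711) → (120.863,64.892) → (106.248,75.510) → (88.182,75.510) → (73.567,64.892) → (67.985,47.711) → (73.567,30.530) → (88.182,19.912) → (106.248,19.912) → (120.863,30.530) → (126.445,47.711) (closed)

[3] `<polyline>` open polyline, #ff8800→engrave S348 F3706: (106.996,152.627) → (90.071,65.831) → (125.705,92.280) → (35.533,44.388) → (131.757,13.815) → (55.052,117.111)

[4] `<circle>` circle, #ff00ff→cut S769 F1167: (35.936,45.175) → (34.190,50.548) → (29.620,53.869) → (23.970,53.869) → (19.400,50.548) → (17.654,45.175) → (19.400,39.802) → (23.970,36.481) → (29.620,36.481) → (34.190,39.802) → (35.936,45.175) (closed)

[5] `<path>` regular polygon, #ff8800→engrave S348 F3706: (242.534,26.718) → (251.954,32.680) → (260.535,25.563) → (256.418,15.203) → (245.293,15.917) → (242.534,26.718) (closed)

G21
G90
G0 X239.363 Y145.696
M3 S769
G1 X235.610 Y157.248 F1167
G1 X225.783 Y164.387
G1 X213.637 Y164.387
G1 X203.810 Y157.248
G1 X200.057 Y145.696
G1 X203.810 Y134.144
G1 X213.637 Y127.005
G1 X225.783 Y127.005
G1 X235.610 Y134.144
G1 X239.363 Y145.696
M5
G0 X126.445 Y47.711
M3 S769
G1 X120.863 Y64.892 F1167
G1 X106.248 Y75.510
G1 X88.182 Y75.510
G1 X73.567 Y64.892
G1 X67.985 Y47.711
G1 X73.567 Y30.530
G1 X88.182 Y19.912
G1 X106.248 Y19.912
G1 X120.863 Y30.530
G1 X126.445 Y47.711
M5
G0 X106.996 Y152.627
M3 S348
G1 X90.071 Y65.831 F3706
G1 X125.705 Y92.280
G1 X35.533 Y44.388
G1 X131.757 Y13.815
G1 X55.052 Y117.111
M5
G0 X35.936 Y45.175
M3 S769
G1 X34.190 Y50.548 F1167
G1 X29.620 Y53.869
G1 X23.970 Y53.869
G1 X19.400 Y50.548
G1 X17.654 Y45.175
G1 X19.400 Y39.802
G1 X23.970 Y36.481
G1 X29.620 Y36.481
G1 X34.190 Y39.802
G1 X35.936 Y45.175
M5
G0 X242.534 Y26.718
M3 S348
G1 X251.954 Y32.680 F3706
G1 X260.535 Y25.563
G1 X256.418 Y15.203
G1 X245.293 Y15.917
G1 X242.534 Y26.718
M5
G0 X0.000 Y0.000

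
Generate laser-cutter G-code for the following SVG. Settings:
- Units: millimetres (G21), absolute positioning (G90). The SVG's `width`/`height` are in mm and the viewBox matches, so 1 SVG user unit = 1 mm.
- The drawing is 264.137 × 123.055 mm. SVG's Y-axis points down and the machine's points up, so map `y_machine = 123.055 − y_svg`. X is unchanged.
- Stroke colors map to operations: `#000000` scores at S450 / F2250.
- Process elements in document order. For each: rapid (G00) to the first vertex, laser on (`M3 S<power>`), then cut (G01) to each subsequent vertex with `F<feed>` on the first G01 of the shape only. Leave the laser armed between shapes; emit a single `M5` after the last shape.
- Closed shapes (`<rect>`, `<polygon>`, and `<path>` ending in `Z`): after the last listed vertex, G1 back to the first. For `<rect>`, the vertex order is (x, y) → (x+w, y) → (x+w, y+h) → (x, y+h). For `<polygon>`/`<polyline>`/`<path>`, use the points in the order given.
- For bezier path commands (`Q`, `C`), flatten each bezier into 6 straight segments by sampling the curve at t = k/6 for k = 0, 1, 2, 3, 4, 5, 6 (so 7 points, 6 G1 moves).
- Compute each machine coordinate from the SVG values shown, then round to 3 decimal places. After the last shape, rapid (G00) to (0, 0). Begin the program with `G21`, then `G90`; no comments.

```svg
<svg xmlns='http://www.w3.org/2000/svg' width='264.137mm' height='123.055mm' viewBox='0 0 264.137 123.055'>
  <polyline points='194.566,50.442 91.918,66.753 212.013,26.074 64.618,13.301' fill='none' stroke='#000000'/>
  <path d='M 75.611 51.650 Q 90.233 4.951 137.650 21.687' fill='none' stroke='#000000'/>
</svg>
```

Since the viewBox matches the mm dimensions, user units are millimetres directly. The only transform is the Y-flip y_m = 123.055 − y_svg.

Shape 1 is a open polyline drawn with `<polyline>`. Its stroke #000000 means score at S450, F2250. After flipping Y the toolpath is (194.566,72.613) → (91.918,56.302) → (212.013,96.981) → (64.618,109.754).

Shape 2 is a quadratic bezier drawn with `<path>`. Its stroke #000000 means score at S450, F2250. After flipping Y the toolpath is (75.611,71.405) → (81.396,85.209) → (89.003,95.489) → (98.432,102.245) → (109.683,105.477) → (122.755,105.185) → (137.650,101.368).

G21
G90
G00 X194.566 Y72.613
M3 S450
G01 X91.918 Y56.302 F2250
G01 X212.013 Y96.981
G01 X64.618 Y109.754
G00 X75.611 Y71.405
M3 S450
G01 X81.396 Y85.209 F2250
G01 X89.003 Y95.489
G01 X98.432 Y102.245
G01 X109.683 Y105.477
G01 X122.755 Y105.185
G01 X137.650 Y101.368
M5
G00 X0.000 Y0.000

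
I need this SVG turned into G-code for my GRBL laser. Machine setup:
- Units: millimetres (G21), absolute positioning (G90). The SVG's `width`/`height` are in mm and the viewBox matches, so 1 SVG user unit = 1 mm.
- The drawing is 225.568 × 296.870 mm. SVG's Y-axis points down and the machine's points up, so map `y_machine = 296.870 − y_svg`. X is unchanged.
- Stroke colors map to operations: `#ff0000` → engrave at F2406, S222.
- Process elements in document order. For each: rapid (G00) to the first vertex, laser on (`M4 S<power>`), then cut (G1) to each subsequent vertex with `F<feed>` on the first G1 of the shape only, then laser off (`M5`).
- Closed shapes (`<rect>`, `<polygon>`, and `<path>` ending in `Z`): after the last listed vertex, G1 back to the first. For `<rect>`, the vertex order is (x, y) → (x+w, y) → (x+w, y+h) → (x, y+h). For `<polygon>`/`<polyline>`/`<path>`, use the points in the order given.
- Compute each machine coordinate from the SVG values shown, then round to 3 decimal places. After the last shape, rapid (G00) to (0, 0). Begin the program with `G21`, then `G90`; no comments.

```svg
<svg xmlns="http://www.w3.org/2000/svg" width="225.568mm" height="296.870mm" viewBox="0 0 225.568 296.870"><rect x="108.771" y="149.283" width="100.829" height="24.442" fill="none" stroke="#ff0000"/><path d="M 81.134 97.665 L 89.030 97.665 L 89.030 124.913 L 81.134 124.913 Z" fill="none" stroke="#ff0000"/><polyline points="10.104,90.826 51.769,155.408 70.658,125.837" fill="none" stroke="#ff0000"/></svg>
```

viewBox `0 0 225.568 296.870` with mm width/height → 1 unit = 1 mm. Flip: y_m = 296.870 − y_svg.

**Shape 1** — `<rect>` rectangle, stroke `#ff0000` → engrave (S222, F2406). Machine vertices: (108.771,147.587) → (209.600,147.587) → (209.600,123.145) → (108.771,123.145) → (108.771,147.587). Closed: final G1 returns to the first vertex.

**Shape 2** — `<path>` rectangle, stroke `#ff0000` → engrave (S222, F2406). Machine vertices: (81.134,199.205) → (89.030,199.205) → (89.030,171.957) → (81.134,171.957) → (81.134,199.205). Closed: final G1 returns to the first vertex.

**Shape 3** — `<polyline>` open polyline, stroke `#ff0000` → engrave (S222, F2406). Machine vertices: (10.104,206.044) → (51.769,141.462) → (70.658,171.033). Open path.

G21
G90
G00 X108.771 Y147.587
M4 S222
G1 X209.600 Y147.587 F2406
G1 X209.600 Y123.145
G1 X108.771 Y123.145
G1 X108.771 Y147.587
M5
G00 X81.134 Y199.205
M4 S222
G1 X89.030 Y199.205 F2406
G1 X89.030 Y171.957
G1 X81.134 Y171.957
G1 X81.134 Y199.205
M5
G00 X10.104 Y206.044
M4 S222
G1 X51.769 Y141.462 F2406
G1 X70.658 Y171.033
M5
G00 X0.000 Y0.000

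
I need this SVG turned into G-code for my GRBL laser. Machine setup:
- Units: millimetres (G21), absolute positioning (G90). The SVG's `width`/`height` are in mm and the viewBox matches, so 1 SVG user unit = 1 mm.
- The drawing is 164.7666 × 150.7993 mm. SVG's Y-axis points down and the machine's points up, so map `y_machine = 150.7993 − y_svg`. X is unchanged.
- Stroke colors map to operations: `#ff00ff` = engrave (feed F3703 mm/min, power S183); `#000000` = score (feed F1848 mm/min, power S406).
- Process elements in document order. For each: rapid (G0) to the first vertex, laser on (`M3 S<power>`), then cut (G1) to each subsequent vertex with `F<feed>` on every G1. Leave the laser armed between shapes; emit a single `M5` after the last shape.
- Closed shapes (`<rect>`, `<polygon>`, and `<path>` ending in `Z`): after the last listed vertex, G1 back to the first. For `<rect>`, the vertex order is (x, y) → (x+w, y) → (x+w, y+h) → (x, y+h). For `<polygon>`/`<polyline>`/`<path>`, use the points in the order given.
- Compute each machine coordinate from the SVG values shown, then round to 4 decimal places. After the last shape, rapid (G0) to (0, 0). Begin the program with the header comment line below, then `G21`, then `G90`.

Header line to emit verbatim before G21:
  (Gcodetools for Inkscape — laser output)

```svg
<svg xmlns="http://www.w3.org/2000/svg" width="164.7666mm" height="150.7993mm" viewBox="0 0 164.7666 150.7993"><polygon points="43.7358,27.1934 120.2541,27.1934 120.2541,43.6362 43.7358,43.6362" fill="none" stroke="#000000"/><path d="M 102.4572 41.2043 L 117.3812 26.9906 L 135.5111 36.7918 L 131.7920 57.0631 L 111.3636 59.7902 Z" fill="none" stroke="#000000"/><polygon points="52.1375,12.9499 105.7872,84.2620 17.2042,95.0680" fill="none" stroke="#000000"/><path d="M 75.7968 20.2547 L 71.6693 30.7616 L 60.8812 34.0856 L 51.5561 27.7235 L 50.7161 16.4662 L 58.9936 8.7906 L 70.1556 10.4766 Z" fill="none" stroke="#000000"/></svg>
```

(Gcodetools for Inkscape — laser output)
G21
G90
G0 X43.7358 Y123.6059
M3 S406
G1 X120.2541 Y123.6059 F1848
G1 X120.2541 Y107.1631 F1848
G1 X43.7358 Y107.1631 F1848
G1 X43.7358 Y123.6059 F1848
G0 X102.4572 Y109.5950
M3 S406
G1 X117.3812 Y123.8087 F1848
G1 X135.5111 Y114.0075 F1848
G1 X131.7920 Y93.7362 F1848
G1 X111.3636 Y91.0091 F1848
G1 X102.4572 Y109.5950 F1848
G0 X52.1375 Y137.8494
M3 S406
G1 X105.7872 Y66.5373 F1848
G1 X17.2042 Y55.7313 F1848
G1 X52.1375 Y137.8494 F1848
G0 X75.7968 Y130.5446
M3 S406
G1 X71.6693 Y120.0377 F1848
G1 X60.8812 Y116.7137 F1848
G1 X51.5561 Y123.0758 F1848
G1 X50.7161 Y134.3331 F1848
G1 X58.9936 Y142.0087 F1848
G1 X70.1556 Y140.3227 F1848
G1 X75.7968 Y130.5446 F1848
M5
G0 X0.0000 Y0.0000

viewBox `0 0 164.7666 150.7993` with mm width/height → 1 unit = 1 mm. Flip: y_m = 150.7993 − y_svg.

**Shape 1** — `<polygon>` rectangle, stroke `#000000` → score (S406, F1848). Machine vertices: (43.7358,123.6059) → (120.2541,123.6059) → (120.2541,107.1631) → (43.7358,107.1631) → (43.7358,123.6059). Closed: final G1 returns to the first vertex.

**Shape 2** — `<path>` regular polygon, stroke `#000000` → score (S406, F1848). Machine vertices: (102.4572,109.5950) → (117.3812,123.8087) → (135.5111,114.0075) → (131.7920,93.7362) → (111.3636,91.0091) → (102.4572,109.5950). Closed: final G1 returns to the first vertex.

**Shape 3** — `<polygon>` regular polygon, stroke `#000000` → score (S406, F1848). Machine vertices: (52.1375,137.8494) → (105.7872,66.5373) → (17.2042,55.7313) → (52.1375,137.8494). Closed: final G1 returns to the first vertex.

**Shape 4** — `<path>` regular polygon, stroke `#000000` → score (S406, F1848). Machine vertices: (75.7968,130.5446) → (71.6693,120.0377) → (60.8812,116.7137) → (51.5561,123.0758) → (50.7161,134.3331) → (58.9936,142.0087) → (70.1556,140.3227) → (75.7968,130.5446). Closed: final G1 returns to the first vertex.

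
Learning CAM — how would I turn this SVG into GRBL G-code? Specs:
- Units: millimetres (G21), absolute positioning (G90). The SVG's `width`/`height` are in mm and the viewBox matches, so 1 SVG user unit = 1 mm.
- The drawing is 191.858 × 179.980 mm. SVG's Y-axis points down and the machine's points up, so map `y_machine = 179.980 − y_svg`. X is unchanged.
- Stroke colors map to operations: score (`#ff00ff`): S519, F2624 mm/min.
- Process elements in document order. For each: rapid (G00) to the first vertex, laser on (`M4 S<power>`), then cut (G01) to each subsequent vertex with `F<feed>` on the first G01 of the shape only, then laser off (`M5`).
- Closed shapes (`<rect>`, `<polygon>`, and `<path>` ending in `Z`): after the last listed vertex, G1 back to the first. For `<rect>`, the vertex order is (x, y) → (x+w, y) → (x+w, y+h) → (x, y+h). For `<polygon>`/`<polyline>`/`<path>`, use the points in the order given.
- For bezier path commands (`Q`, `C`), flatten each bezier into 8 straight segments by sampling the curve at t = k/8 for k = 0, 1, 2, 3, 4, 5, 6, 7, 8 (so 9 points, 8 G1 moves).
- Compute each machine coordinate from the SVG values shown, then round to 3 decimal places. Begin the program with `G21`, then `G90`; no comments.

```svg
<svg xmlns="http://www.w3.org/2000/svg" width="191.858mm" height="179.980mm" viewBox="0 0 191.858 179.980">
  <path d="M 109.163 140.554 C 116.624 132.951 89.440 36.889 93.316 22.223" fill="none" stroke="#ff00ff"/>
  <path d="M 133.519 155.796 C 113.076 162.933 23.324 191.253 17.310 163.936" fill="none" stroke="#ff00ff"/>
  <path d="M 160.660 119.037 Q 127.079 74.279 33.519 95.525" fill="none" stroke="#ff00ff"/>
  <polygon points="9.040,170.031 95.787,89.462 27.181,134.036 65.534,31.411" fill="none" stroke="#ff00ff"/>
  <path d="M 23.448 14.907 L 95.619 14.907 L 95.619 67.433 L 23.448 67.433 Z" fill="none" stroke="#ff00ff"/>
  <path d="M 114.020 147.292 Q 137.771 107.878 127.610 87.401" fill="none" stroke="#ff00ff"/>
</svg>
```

1 u = 1 mm; y_m = 179.980 − y.

[1] `<path>` cubic bezier, #ff00ff→score S519 F2624: (109.163,39.426) → (110.465,46.092) → (109.289,59.060) → (106.406,76.341) → (102.584,95.943) → (98.594,115.876) → (95.206,134.150) → (93.190,148.774) → (93.316,157.757)

[2] `<path>` cubic bezier, #ff00ff→score S519 F2624: (133.519,24.184) → (122.903,20.665) → (107.583,16.060) → (89.352,11.269) → (70.004,7.194) → (51.332,4.733) → (35.130,4.788) → (23.192,8.258) → (17.310,16.044)

[3] `<path>` quadratic bezier, #ff00ff→score S519 F2624: (160.660,60.943) → (151.328,71.101) → (140.121,79.197) → (127.040,85.230) → (112.084,89.200) → (95.254,91.108) → (76.550,90.953) → (55.972,88.735) → (33.519,84.455)

[4] `<polygon>` closed polygon, #ff00ff→score S519 F2624: (9.040,9.949) → (95.787,90.518) → (27.181,45.944) → (65.534,148.569) → (9.040,9.949) (closed)

[5] `<path>` rectangle, #ff00ff→score S519 F2624: (23.448,165.073) → (95.619,165.073) → (95.619,112.547) → (23.448,112.547) → (23.448,165.073) (closed)

[6] `<path>` quadratic bezier, #ff00ff→score S519 F2624: (114.020,32.688) → (119.428,42.246) → (123.776,51.211) → (127.064,59.585) → (129.293,67.368) → (130.462,74.558) → (130.571,81.157) → (129.620,87.164) → (127.610,92.579)

G21
G90
G00 X109.163 Y39.426
M4 S519
G01 X110.465 Y46.092 F2624
G01 X109.289 Y59.060
G01 X106.406 Y76.341
G01 X102.584 Y95.943
G01 X98.594 Y115.876
G01 X95.206 Y134.150
G01 X93.190 Y148.774
G01 X93.316 Y157.757
M5
G00 X133.519 Y24.184
M4 S519
G01 X122.903 Y20.665 F2624
G01 X107.583 Y16.060
G01 X89.352 Y11.269
G01 X70.004 Y7.194
G01 X51.332 Y4.733
G01 X35.130 Y4.788
G01 X23.192 Y8.258
G01 X17.310 Y16.044
M5
G00 X160.660 Y60.943
M4 S519
G01 X151.328 Y71.101 F2624
G01 X140.121 Y79.197
G01 X127.040 Y85.230
G01 X112.084 Y89.200
G01 X95.254 Y91.108
G01 X76.550 Y90.953
G01 X55.972 Y88.735
G01 X33.519 Y84.455
M5
G00 X9.040 Y9.949
M4 S519
G01 X95.787 Y90.518 F2624
G01 X27.181 Y45.944
G01 X65.534 Y148.569
G01 X9.040 Y9.949
M5
G00 X23.448 Y165.073
M4 S519
G01 X95.619 Y165.073 F2624
G01 X95.619 Y112.547
G01 X23.448 Y112.547
G01 X23.448 Y165.073
M5
G00 X114.020 Y32.688
M4 S519
G01 X119.428 Y42.246 F2624
G01 X123.776 Y51.211
G01 X127.064 Y59.585
G01 X129.293 Y67.368
G01 X130.462 Y74.558
G01 X130.571 Y81.157
G01 X129.620 Y87.164
G01 X127.610 Y92.579
M5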